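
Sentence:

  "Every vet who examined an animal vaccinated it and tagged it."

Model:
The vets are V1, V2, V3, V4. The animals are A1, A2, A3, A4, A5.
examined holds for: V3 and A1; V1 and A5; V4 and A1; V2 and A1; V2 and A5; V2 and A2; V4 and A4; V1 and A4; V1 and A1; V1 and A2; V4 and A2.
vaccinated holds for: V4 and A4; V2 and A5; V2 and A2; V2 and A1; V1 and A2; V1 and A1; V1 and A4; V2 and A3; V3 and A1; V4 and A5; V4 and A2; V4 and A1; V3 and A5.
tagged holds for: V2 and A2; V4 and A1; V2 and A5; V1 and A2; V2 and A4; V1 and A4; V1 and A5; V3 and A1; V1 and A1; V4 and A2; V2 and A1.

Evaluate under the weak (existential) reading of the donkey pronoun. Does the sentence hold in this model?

"it" takes "an animal" as antecedent — a donkey pronoun bound across the clause boundary.
Weak reading: every vet v with some examined-animal has at least one examined-animal a such that vaccinated(v,a) ∧ tagged(v,a).
Per vet: V1:✓  V2:✓  V3:✓  V4:✓
Every vet in the restrictor has a witness.

True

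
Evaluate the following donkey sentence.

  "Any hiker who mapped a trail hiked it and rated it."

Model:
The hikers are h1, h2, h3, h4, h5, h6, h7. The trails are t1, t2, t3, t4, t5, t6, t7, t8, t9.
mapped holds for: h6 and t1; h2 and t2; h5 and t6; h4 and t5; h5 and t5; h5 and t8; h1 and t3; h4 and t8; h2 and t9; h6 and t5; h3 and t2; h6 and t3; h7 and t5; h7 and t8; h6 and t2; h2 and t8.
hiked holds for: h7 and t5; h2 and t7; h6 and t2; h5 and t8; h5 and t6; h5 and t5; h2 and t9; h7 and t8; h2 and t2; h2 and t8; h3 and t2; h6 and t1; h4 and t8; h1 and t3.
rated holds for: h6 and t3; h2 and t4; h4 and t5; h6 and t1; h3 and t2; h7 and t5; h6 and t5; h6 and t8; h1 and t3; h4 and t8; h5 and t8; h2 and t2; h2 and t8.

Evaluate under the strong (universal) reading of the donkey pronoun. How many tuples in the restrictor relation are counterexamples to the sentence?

8

"it" takes "a trail" as antecedent — a donkey pronoun bound across the clause boundary.
Strong reading: for every (h,t) with mapped(h,t), hiked(h,t) ∧ rated(h,t).
Restrictor pairs: (h1,t3) ✓  (h2,t2) ✓  (h2,t8) ✓  (h2,t9) ✗  (h3,t2) ✓  (h4,t5) ✗  (h4,t8) ✓  (h5,t5) ✗  (h5,t6) ✗  (h5,t8) ✓  (h6,t1) ✓  (h6,t2) ✗  (h6,t3) ✗  (h6,t5) ✗  (h7,t5) ✓  (h7,t8) ✗
Counterexamples (restrictor pairs failing the scope): 8.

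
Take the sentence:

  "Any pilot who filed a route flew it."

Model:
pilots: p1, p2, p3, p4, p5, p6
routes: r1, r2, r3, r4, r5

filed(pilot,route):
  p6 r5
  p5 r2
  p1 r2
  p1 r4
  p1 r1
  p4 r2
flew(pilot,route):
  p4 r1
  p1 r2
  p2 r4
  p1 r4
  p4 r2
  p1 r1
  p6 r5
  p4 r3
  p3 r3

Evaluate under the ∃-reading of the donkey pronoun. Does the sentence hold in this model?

"it" takes "a route" as antecedent — a donkey pronoun bound across the clause boundary.
Weak reading: every pilot p with some filed-route has at least one filed-route r such that flew(p,r).
Per pilot: p1:✓  p4:✓  p5:✗  p6:✓
p5 has no witness among its filed-routes.

False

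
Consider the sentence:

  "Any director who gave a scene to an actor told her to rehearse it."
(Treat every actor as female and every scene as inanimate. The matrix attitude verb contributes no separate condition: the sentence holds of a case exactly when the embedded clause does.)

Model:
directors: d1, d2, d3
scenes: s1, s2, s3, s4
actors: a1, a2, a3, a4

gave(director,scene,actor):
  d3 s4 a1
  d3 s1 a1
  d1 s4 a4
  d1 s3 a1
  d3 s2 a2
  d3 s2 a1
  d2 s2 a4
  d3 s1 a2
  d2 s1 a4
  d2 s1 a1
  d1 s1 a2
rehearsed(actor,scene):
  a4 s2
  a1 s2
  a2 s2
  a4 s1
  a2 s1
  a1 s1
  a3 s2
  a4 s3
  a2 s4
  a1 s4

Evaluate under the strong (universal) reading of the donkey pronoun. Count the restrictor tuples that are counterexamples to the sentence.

2

"her" takes "an actor" as antecedent and "it" takes "a scene"; both are donkey pronouns co-varying with the restrictor.
Strong reading: for every (d,s,a) with gave(d,s,a), rehearsed(a,s).
Restrictor triples: (d1,s1,a2)→rehearsed(a2,s1) ✓  (d1,s3,a1)→rehearsed(a1,s3) ✗  (d1,s4,a4)→rehearsed(a4,s4) ✗  (d2,s1,a1)→rehearsed(a1,s1) ✓  (d2,s1,a4)→rehearsed(a4,s1) ✓  (d2,s2,a4)→rehearsed(a4,s2) ✓  (d3,s1,a1)→rehearsed(a1,s1) ✓  (d3,s1,a2)→rehearsed(a2,s1) ✓  (d3,s2,a1)→rehearsed(a1,s2) ✓  (d3,s2,a2)→rehearsed(a2,s2) ✓  (d3,s4,a1)→rehearsed(a1,s4) ✓
Counterexamples (restrictor triples failing the scope): 2.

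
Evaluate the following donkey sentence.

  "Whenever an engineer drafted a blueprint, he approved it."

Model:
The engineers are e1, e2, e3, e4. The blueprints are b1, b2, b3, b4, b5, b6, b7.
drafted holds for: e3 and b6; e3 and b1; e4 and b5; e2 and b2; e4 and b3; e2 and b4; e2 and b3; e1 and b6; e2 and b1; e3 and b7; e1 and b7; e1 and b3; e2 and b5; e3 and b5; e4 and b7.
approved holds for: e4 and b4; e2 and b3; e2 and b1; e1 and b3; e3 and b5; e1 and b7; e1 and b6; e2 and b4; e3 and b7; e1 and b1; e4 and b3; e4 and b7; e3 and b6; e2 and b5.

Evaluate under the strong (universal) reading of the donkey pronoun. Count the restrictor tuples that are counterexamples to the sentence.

"it" takes "a blueprint" as antecedent — a donkey pronoun bound across the clause boundary.
Strong reading: for every (e,b) with drafted(e,b), approved(e,b).
Restrictor pairs: (e1,b3) ✓  (e1,b6) ✓  (e1,b7) ✓  (e2,b1) ✓  (e2,b2) ✗  (e2,b3) ✓  (e2,b4) ✓  (e2,b5) ✓  (e3,b1) ✗  (e3,b5) ✓  (e3,b6) ✓  (e3,b7) ✓  (e4,b3) ✓  (e4,b5) ✗  (e4,b7) ✓
Counterexamples (restrictor pairs failing the scope): 3.

3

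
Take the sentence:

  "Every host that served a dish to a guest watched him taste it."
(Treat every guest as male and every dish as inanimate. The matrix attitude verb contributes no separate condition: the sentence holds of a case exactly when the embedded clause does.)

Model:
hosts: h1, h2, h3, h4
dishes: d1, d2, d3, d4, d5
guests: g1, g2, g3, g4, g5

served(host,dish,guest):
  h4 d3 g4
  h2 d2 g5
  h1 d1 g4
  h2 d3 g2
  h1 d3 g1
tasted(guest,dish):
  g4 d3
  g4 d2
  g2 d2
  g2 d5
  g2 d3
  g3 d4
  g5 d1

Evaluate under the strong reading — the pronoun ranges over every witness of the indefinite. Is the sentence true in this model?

"him" takes "a guest" as antecedent and "it" takes "a dish"; both are donkey pronouns co-varying with the restrictor.
Strong reading: for every (h,d,g) with served(h,d,g), tasted(g,d).
Restrictor triples: (h1,d1,g4)→tasted(g4,d1) ✗  (h1,d3,g1)→tasted(g1,d3) ✗  (h2,d2,g5)→tasted(g5,d2) ✗  (h2,d3,g2)→tasted(g2,d3) ✓  (h4,d3,g4)→tasted(g4,d3) ✓
Counterexample: (h1,d1,g4) — tasted(g4,d1) does not hold.

False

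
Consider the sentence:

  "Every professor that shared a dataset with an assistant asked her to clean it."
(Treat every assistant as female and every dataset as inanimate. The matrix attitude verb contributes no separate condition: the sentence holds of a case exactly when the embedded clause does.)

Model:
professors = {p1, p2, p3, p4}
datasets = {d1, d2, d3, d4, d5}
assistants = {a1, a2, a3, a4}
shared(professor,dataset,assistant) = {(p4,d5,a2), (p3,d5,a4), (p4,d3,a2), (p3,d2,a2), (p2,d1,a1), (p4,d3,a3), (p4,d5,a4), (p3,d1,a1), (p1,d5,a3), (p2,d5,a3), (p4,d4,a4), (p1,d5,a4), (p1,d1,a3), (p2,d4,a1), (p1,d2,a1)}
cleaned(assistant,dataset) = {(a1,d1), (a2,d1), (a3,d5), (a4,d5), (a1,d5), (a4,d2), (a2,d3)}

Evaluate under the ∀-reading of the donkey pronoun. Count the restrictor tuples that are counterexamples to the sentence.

"her" takes "an assistant" as antecedent and "it" takes "a dataset"; both are donkey pronouns co-varying with the restrictor.
Strong reading: for every (p,d,a) with shared(p,d,a), cleaned(a,d).
Restrictor triples: (p1,d1,a3)→cleaned(a3,d1) ✗  (p1,d2,a1)→cleaned(a1,d2) ✗  (p1,d5,a3)→cleaned(a3,d5) ✓  (p1,d5,a4)→cleaned(a4,d5) ✓  (p2,d1,a1)→cleaned(a1,d1) ✓  (p2,d4,a1)→cleaned(a1,d4) ✗  (p2,d5,a3)→cleaned(a3,d5) ✓  (p3,d1,a1)→cleaned(a1,d1) ✓  (p3,d2,a2)→cleaned(a2,d2) ✗  (p3,d5,a4)→cleaned(a4,d5) ✓  (p4,d3,a2)→cleaned(a2,d3) ✓  (p4,d3,a3)→cleaned(a3,d3) ✗  (p4,d4,a4)→cleaned(a4,d4) ✗  (p4,d5,a2)→cleaned(a2,d5) ✗  (p4,d5,a4)→cleaned(a4,d5) ✓
Counterexamples (restrictor triples failing the scope): 7.

7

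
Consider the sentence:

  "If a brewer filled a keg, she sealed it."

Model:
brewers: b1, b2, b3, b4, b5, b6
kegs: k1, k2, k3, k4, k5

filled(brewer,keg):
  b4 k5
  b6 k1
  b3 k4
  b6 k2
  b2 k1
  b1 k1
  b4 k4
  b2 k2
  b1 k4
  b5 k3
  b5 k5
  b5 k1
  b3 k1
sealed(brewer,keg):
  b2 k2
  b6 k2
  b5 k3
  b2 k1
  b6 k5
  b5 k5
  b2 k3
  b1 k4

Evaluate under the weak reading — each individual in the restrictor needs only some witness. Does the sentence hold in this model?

"it" takes "a keg" as antecedent — a donkey pronoun bound across the clause boundary.
Weak reading: every brewer b with some filled-keg has at least one filled-keg k such that sealed(b,k).
Per brewer: b1:✓  b2:✓  b3:✗  b4:✗  b5:✓  b6:✓
b3 has no witness among its filled-kegs.

False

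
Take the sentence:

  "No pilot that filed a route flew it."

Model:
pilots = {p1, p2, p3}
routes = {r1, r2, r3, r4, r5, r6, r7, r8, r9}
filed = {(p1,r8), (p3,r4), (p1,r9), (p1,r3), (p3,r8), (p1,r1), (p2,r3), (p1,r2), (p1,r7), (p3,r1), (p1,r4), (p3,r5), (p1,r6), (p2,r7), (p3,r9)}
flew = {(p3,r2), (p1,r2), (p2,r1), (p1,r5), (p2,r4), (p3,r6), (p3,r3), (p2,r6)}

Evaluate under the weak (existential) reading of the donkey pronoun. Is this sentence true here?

"it" takes "a route" as antecedent — a donkey pronoun bound across the clause boundary.
Truth condition: for no (p,r) with filed(p,r) does flew(p,r) hold.
Restrictor pairs — does the scope hold? (p1,r1):fails  (p1,r2):holds  (p1,r3):fails  (p1,r4):fails  (p1,r6):fails  (p1,r7):fails  (p1,r8):fails  (p1,r9):fails  (p2,r3):fails  (p2,r7):fails  (p3,r1):fails  (p3,r4):fails  (p3,r5):fails  (p3,r8):fails  (p3,r9):fails
Scope holds for 1 pair(s), so the sentence is false.

False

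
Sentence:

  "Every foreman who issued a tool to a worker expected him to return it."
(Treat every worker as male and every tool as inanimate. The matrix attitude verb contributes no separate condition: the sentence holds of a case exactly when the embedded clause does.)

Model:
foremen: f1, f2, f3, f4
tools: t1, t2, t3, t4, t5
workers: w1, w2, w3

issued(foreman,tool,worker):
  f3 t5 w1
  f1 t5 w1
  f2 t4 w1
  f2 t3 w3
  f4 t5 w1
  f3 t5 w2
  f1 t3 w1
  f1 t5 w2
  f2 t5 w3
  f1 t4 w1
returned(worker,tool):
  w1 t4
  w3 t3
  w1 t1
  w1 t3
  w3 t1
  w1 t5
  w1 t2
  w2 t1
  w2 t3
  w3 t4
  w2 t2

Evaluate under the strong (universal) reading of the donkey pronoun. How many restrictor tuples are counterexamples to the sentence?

"him" takes "a worker" as antecedent and "it" takes "a tool"; both are donkey pronouns co-varying with the restrictor.
Strong reading: for every (f,t,w) with issued(f,t,w), returned(w,t).
Restrictor triples: (f1,t3,w1)→returned(w1,t3) ✓  (f1,t4,w1)→returned(w1,t4) ✓  (f1,t5,w1)→returned(w1,t5) ✓  (f1,t5,w2)→returned(w2,t5) ✗  (f2,t3,w3)→returned(w3,t3) ✓  (f2,t4,w1)→returned(w1,t4) ✓  (f2,t5,w3)→returned(w3,t5) ✗  (f3,t5,w1)→returned(w1,t5) ✓  (f3,t5,w2)→returned(w2,t5) ✗  (f4,t5,w1)→returned(w1,t5) ✓
Counterexamples (restrictor triples failing the scope): 3.

3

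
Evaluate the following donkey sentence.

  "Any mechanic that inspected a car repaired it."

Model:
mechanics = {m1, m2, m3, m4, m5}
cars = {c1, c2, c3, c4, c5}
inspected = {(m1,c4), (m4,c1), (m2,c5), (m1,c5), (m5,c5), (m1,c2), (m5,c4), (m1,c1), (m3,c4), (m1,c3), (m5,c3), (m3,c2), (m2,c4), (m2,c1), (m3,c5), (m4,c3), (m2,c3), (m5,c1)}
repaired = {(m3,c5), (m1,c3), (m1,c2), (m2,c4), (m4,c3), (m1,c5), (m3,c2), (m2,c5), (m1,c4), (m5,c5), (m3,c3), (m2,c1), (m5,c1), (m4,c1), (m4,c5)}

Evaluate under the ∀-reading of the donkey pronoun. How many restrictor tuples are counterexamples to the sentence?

"it" takes "a car" as antecedent — a donkey pronoun bound across the clause boundary.
Strong reading: for every (m,c) with inspected(m,c), repaired(m,c).
Restrictor pairs: (m1,c1) ✗  (m1,c2) ✓  (m1,c3) ✓  (m1,c4) ✓  (m1,c5) ✓  (m2,c1) ✓  (m2,c3) ✗  (m2,c4) ✓  (m2,c5) ✓  (m3,c2) ✓  (m3,c4) ✗  (m3,c5) ✓  (m4,c1) ✓  (m4,c3) ✓  (m5,c1) ✓  (m5,c3) ✗  (m5,c4) ✗  (m5,c5) ✓
Counterexamples (restrictor pairs failing the scope): 5.

5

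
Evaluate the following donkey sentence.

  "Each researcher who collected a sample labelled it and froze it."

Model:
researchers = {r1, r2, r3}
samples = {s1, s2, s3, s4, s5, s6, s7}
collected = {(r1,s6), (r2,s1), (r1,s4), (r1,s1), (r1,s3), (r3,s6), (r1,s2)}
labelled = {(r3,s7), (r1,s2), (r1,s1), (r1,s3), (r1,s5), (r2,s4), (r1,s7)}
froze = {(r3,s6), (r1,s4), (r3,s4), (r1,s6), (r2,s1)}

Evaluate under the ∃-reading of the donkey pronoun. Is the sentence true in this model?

"it" takes "a sample" as antecedent — a donkey pronoun bound across the clause boundary.
Weak reading: every researcher r with some collected-sample has at least one collected-sample s such that labelled(r,s) ∧ froze(r,s).
Per researcher: r1:✗  r2:✗  r3:✗
r1 has no witness among its collected-samples.

False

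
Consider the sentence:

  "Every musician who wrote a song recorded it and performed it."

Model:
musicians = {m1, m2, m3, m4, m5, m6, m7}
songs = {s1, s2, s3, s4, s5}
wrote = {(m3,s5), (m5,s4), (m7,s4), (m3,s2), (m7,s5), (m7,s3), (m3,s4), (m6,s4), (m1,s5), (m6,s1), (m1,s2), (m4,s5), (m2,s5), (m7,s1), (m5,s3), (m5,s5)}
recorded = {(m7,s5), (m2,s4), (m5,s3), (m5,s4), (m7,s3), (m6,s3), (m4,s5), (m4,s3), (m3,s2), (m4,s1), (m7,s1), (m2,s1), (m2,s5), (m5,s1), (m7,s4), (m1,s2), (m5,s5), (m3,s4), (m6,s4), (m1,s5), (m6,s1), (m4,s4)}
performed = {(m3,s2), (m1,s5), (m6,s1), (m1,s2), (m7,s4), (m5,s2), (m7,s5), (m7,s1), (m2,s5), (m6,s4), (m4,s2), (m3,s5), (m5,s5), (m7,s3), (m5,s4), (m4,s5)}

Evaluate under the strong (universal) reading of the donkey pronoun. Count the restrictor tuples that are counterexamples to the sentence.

"it" takes "a song" as antecedent — a donkey pronoun bound across the clause boundary.
Strong reading: for every (m,s) with wrote(m,s), recorded(m,s) ∧ performed(m,s).
Restrictor pairs: (m1,s2) ✓  (m1,s5) ✓  (m2,s5) ✓  (m3,s2) ✓  (m3,s4) ✗  (m3,s5) ✗  (m4,s5) ✓  (m5,s3) ✗  (m5,s4) ✓  (m5,s5) ✓  (m6,s1) ✓  (m6,s4) ✓  (m7,s1) ✓  (m7,s3) ✓  (m7,s4) ✓  (m7,s5) ✓
Counterexamples (restrictor pairs failing the scope): 3.

3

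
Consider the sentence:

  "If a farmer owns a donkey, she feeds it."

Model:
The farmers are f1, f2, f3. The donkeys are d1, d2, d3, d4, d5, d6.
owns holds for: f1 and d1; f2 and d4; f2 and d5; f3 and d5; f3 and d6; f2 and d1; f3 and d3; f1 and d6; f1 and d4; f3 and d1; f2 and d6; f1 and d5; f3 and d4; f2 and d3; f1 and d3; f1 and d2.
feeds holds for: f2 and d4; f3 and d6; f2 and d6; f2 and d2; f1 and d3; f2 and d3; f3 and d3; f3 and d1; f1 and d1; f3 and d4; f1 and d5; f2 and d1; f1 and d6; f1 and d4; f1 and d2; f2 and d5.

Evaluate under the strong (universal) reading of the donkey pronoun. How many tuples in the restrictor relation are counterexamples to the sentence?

1

"it" takes "a donkey" as antecedent — a donkey pronoun bound across the clause boundary.
Strong reading: for every (f,d) with owns(f,d), feeds(f,d).
Restrictor pairs: (f1,d1) ✓  (f1,d2) ✓  (f1,d3) ✓  (f1,d4) ✓  (f1,d5) ✓  (f1,d6) ✓  (f2,d1) ✓  (f2,d3) ✓  (f2,d4) ✓  (f2,d5) ✓  (f2,d6) ✓  (f3,d1) ✓  (f3,d3) ✓  (f3,d4) ✓  (f3,d5) ✗  (f3,d6) ✓
Counterexamples (restrictor pairs failing the scope): 1.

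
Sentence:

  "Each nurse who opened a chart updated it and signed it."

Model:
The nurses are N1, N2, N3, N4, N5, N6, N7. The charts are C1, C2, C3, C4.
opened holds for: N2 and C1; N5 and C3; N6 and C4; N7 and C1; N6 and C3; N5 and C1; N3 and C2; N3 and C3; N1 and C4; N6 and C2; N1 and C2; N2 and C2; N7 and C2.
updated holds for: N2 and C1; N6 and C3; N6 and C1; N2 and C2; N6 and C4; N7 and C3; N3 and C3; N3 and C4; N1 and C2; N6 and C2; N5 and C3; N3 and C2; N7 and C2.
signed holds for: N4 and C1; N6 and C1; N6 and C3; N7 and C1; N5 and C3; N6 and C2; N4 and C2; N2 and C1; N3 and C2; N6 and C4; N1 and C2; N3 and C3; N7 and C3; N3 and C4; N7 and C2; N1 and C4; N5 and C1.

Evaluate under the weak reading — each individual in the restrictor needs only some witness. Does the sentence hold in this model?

"it" takes "a chart" as antecedent — a donkey pronoun bound across the clause boundary.
Weak reading: every nurse n with some opened-chart has at least one opened-chart c such that updated(n,c) ∧ signed(n,c).
Per nurse: N1:✓  N2:✓  N3:✓  N5:✓  N6:✓  N7:✓
Every nurse in the restrictor has a witness.

True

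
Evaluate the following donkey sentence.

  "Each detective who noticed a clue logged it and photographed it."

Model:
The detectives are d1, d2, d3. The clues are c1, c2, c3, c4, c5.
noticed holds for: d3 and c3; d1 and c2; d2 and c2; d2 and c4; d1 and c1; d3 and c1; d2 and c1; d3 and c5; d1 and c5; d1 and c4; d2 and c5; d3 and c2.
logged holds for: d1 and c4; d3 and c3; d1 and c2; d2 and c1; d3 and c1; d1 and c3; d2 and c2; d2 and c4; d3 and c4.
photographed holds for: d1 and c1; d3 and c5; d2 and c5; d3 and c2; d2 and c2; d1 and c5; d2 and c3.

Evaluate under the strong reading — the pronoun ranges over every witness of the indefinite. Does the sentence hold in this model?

False

"it" takes "a clue" as antecedent — a donkey pronoun bound across the clause boundary.
Strong reading: for every (d,c) with noticed(d,c), logged(d,c) ∧ photographed(d,c).
Restrictor pairs: (d1,c1) ✗  (d1,c2) ✗  (d1,c4) ✗  (d1,c5) ✗  (d2,c1) ✗  (d2,c2) ✓  (d2,c4) ✗  (d2,c5) ✗  (d3,c1) ✗  (d3,c2) ✗  (d3,c3) ✗  (d3,c5) ✗
Counterexample: (d1,c1) is in noticed but fails the scope.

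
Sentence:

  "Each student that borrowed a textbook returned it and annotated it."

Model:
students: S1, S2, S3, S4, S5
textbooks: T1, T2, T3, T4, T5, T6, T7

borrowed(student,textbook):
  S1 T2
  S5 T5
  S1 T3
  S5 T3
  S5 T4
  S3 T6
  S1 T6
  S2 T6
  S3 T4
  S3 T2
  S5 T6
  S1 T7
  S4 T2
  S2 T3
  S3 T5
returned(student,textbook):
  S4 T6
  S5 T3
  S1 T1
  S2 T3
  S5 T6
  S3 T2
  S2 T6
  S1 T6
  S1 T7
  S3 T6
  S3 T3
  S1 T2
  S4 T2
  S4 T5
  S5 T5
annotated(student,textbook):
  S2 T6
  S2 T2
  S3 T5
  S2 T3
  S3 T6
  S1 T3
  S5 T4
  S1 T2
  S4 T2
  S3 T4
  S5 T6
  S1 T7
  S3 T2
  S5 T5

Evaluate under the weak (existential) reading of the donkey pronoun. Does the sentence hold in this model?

"it" takes "a textbook" as antecedent — a donkey pronoun bound across the clause boundary.
Weak reading: every student s with some borrowed-textbook has at least one borrowed-textbook t such that returned(s,t) ∧ annotated(s,t).
Per student: S1:✓  S2:✓  S3:✓  S4:✓  S5:✓
Every student in the restrictor has a witness.

True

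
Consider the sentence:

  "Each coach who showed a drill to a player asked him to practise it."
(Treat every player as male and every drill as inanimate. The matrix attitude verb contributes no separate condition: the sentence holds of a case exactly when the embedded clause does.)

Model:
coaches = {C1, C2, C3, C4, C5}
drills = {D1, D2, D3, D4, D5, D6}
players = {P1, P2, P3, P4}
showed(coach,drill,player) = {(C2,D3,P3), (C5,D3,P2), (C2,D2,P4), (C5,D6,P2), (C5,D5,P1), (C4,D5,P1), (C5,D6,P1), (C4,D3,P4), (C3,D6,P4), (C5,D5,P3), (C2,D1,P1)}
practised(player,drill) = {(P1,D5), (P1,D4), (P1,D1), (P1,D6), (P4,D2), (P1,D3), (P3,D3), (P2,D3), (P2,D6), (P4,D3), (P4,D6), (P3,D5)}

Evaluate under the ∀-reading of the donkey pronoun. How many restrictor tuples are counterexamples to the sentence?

"him" takes "a player" as antecedent and "it" takes "a drill"; both are donkey pronouns co-varying with the restrictor.
Strong reading: for every (c,d,p) with showed(c,d,p), practised(p,d).
Restrictor triples: (C2,D1,P1)→practised(P1,D1) ✓  (C2,D2,P4)→practised(P4,D2) ✓  (C2,D3,P3)→practised(P3,D3) ✓  (C3,D6,P4)→practised(P4,D6) ✓  (C4,D3,P4)→practised(P4,D3) ✓  (C4,D5,P1)→practised(P1,D5) ✓  (C5,D3,P2)→practised(P2,D3) ✓  (C5,D5,P1)→practised(P1,D5) ✓  (C5,D5,P3)→practised(P3,D5) ✓  (C5,D6,P1)→practised(P1,D6) ✓  (C5,D6,P2)→practised(P2,D6) ✓
Counterexamples (restrictor triples failing the scope): 0.

0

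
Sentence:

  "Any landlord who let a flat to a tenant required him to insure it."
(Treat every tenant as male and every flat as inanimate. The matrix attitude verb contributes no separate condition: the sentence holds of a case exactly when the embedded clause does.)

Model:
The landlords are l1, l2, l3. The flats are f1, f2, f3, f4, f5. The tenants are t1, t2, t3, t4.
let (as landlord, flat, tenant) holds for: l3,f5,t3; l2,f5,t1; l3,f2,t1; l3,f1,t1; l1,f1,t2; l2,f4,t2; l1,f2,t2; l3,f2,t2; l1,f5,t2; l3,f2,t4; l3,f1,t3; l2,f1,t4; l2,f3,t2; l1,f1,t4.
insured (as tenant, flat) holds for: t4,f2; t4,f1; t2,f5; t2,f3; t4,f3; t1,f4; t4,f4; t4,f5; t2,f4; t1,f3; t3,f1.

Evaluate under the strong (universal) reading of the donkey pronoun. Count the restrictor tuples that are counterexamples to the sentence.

7

"him" takes "a tenant" as antecedent and "it" takes "a flat"; both are donkey pronouns co-varying with the restrictor.
Strong reading: for every (l,f,t) with let(l,f,t), insured(t,f).
Restrictor triples: (l1,f1,t2)→insured(t2,f1) ✗  (l1,f1,t4)→insured(t4,f1) ✓  (l1,f2,t2)→insured(t2,f2) ✗  (l1,f5,t2)→insured(t2,f5) ✓  (l2,f1,t4)→insured(t4,f1) ✓  (l2,f3,t2)→insured(t2,f3) ✓  (l2,f4,t2)→insured(t2,f4) ✓  (l2,f5,t1)→insured(t1,f5) ✗  (l3,f1,t1)→insured(t1,f1) ✗  (l3,f1,t3)→insured(t3,f1) ✓  (l3,f2,t1)→insured(t1,f2) ✗  (l3,f2,t2)→insured(t2,f2) ✗  (l3,f2,t4)→insured(t4,f2) ✓  (l3,f5,t3)→insured(t3,f5) ✗
Counterexamples (restrictor triples failing the scope): 7.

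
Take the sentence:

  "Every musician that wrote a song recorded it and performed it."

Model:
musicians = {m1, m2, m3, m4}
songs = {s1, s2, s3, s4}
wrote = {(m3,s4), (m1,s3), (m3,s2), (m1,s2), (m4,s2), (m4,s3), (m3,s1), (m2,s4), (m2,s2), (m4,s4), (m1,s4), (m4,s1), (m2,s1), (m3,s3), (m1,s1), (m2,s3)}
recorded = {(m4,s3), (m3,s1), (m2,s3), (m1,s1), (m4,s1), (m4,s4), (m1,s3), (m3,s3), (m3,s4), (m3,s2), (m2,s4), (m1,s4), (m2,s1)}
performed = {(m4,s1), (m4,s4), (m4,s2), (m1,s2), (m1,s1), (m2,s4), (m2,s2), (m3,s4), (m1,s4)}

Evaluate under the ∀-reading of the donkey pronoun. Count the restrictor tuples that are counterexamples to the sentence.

10

"it" takes "a song" as antecedent — a donkey pronoun bound across the clause boundary.
Strong reading: for every (m,s) with wrote(m,s), recorded(m,s) ∧ performed(m,s).
Restrictor pairs: (m1,s1) ✓  (m1,s2) ✗  (m1,s3) ✗  (m1,s4) ✓  (m2,s1) ✗  (m2,s2) ✗  (m2,s3) ✗  (m2,s4) ✓  (m3,s1) ✗  (m3,s2) ✗  (m3,s3) ✗  (m3,s4) ✓  (m4,s1) ✓  (m4,s2) ✗  (m4,s3) ✗  (m4,s4) ✓
Counterexamples (restrictor pairs failing the scope): 10.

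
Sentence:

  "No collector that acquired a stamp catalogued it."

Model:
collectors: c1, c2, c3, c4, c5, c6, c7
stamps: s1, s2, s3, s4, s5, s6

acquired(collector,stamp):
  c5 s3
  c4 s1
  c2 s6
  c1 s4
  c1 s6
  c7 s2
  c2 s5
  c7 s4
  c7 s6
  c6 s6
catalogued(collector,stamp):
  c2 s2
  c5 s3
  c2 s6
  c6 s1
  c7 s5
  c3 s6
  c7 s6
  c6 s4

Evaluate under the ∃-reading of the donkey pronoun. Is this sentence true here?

"it" takes "a stamp" as antecedent — a donkey pronoun bound across the clause boundary.
Truth condition: for no (c,s) with acquired(c,s) does catalogued(c,s) hold.
Restrictor pairs — does the scope hold? (c1,s4):fails  (c1,s6):fails  (c2,s5):fails  (c2,s6):holds  (c4,s1):fails  (c5,s3):holds  (c6,s6):fails  (c7,s2):fails  (c7,s4):fails  (c7,s6):holds
Scope holds for 3 pair(s), so the sentence is false.

False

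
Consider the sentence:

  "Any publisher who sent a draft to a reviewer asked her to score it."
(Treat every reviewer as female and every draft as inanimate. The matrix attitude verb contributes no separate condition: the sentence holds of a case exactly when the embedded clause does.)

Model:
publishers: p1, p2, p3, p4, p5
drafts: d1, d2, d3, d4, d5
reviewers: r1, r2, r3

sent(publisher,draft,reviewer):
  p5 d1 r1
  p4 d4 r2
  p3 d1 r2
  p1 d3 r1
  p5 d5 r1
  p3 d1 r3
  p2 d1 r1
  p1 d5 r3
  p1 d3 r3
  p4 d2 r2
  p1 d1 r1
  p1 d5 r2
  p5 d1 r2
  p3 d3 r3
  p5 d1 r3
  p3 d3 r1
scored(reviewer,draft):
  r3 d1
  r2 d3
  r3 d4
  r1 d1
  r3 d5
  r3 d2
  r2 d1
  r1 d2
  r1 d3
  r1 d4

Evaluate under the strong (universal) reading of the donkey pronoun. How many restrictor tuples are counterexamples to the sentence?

"her" takes "a reviewer" as antecedent and "it" takes "a draft"; both are donkey pronouns co-varying with the restrictor.
Strong reading: for every (p,d,r) with sent(p,d,r), scored(r,d).
Restrictor triples: (p1,d1,r1)→scored(r1,d1) ✓  (p1,d3,r1)→scored(r1,d3) ✓  (p1,d3,r3)→scored(r3,d3) ✗  (p1,d5,r2)→scored(r2,d5) ✗  (p1,d5,r3)→scored(r3,d5) ✓  (p2,d1,r1)→scored(r1,d1) ✓  (p3,d1,r2)→scored(r2,d1) ✓  (p3,d1,r3)→scored(r3,d1) ✓  (p3,d3,r1)→scored(r1,d3) ✓  (p3,d3,r3)→scored(r3,d3) ✗  (p4,d2,r2)→scored(r2,d2) ✗  (p4,d4,r2)→scored(r2,d4) ✗  (p5,d1,r1)→scored(r1,d1) ✓  (p5,d1,r2)→scored(r2,d1) ✓  (p5,d1,r3)→scored(r3,d1) ✓  (p5,d5,r1)→scored(r1,d5) ✗
Counterexamples (restrictor triples failing the scope): 6.

6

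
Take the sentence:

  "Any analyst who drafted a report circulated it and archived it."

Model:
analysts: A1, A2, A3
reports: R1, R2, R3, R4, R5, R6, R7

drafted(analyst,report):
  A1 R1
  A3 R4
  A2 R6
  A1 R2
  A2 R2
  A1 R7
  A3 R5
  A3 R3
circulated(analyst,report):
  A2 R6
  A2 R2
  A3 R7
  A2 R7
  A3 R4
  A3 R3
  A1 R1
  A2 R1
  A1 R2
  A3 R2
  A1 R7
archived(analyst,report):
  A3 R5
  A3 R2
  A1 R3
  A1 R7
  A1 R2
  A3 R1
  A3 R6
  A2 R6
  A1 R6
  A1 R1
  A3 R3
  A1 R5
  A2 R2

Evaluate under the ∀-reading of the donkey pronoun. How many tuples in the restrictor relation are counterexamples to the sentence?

"it" takes "a report" as antecedent — a donkey pronoun bound across the clause boundary.
Strong reading: for every (a,r) with drafted(a,r), circulated(a,r) ∧ archived(a,r).
Restrictor pairs: (A1,R1) ✓  (A1,R2) ✓  (A1,R7) ✓  (A2,R2) ✓  (A2,R6) ✓  (A3,R3) ✓  (A3,R4) ✗  (A3,R5) ✗
Counterexamples (restrictor pairs failing the scope): 2.

2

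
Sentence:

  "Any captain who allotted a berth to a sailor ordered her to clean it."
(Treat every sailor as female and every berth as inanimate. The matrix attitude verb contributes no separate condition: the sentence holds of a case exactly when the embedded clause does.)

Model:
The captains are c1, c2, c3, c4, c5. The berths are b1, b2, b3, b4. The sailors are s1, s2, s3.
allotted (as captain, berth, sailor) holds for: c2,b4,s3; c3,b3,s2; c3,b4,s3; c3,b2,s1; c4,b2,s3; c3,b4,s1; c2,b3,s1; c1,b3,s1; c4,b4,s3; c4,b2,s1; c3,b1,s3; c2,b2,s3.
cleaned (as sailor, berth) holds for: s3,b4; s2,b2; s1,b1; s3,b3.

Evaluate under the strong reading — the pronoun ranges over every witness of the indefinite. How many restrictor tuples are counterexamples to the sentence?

9

"her" takes "a sailor" as antecedent and "it" takes "a berth"; both are donkey pronouns co-varying with the restrictor.
Strong reading: for every (c,b,s) with allotted(c,b,s), cleaned(s,b).
Restrictor triples: (c1,b3,s1)→cleaned(s1,b3) ✗  (c2,b2,s3)→cleaned(s3,b2) ✗  (c2,b3,s1)→cleaned(s1,b3) ✗  (c2,b4,s3)→cleaned(s3,b4) ✓  (c3,b1,s3)→cleaned(s3,b1) ✗  (c3,b2,s1)→cleaned(s1,b2) ✗  (c3,b3,s2)→cleaned(s2,b3) ✗  (c3,b4,s1)→cleaned(s1,b4) ✗  (c3,b4,s3)→cleaned(s3,b4) ✓  (c4,b2,s1)→cleaned(s1,b2) ✗  (c4,b2,s3)→cleaned(s3,b2) ✗  (c4,b4,s3)→cleaned(s3,b4) ✓
Counterexamples (restrictor triples failing the scope): 9.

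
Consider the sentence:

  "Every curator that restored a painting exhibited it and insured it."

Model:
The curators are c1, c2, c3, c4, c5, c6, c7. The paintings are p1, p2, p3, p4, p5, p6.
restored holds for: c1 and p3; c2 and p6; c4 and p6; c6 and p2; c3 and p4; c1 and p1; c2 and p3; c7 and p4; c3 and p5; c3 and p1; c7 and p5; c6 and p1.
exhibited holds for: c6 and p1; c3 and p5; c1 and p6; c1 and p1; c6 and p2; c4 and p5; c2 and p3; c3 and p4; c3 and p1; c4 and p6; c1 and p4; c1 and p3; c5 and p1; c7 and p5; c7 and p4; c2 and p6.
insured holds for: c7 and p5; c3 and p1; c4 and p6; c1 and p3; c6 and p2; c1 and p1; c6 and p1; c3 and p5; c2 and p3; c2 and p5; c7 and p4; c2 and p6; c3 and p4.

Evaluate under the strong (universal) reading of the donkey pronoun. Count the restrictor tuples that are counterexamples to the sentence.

0

"it" takes "a painting" as antecedent — a donkey pronoun bound across the clause boundary.
Strong reading: for every (c,p) with restored(c,p), exhibited(c,p) ∧ insured(c,p).
Restrictor pairs: (c1,p1) ✓  (c1,p3) ✓  (c2,p3) ✓  (c2,p6) ✓  (c3,p1) ✓  (c3,p4) ✓  (c3,p5) ✓  (c4,p6) ✓  (c6,p1) ✓  (c6,p2) ✓  (c7,p4) ✓  (c7,p5) ✓
Counterexamples (restrictor pairs failing the scope): 0.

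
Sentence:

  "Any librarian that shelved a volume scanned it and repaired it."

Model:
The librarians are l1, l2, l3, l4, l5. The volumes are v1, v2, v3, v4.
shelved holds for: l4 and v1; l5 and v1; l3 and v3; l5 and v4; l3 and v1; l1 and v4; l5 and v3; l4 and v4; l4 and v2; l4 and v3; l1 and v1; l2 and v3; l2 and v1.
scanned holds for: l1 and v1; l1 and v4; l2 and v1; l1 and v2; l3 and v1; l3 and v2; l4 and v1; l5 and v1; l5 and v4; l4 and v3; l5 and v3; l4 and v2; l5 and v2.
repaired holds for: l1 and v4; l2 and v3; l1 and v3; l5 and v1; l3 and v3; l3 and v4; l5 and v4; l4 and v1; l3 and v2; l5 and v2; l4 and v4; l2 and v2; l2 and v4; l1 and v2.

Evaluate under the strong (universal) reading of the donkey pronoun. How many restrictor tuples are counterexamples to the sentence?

"it" takes "a volume" as antecedent — a donkey pronoun bound across the clause boundary.
Strong reading: for every (l,v) with shelved(l,v), scanned(l,v) ∧ repaired(l,v).
Restrictor pairs: (l1,v1) ✗  (l1,v4) ✓  (l2,v1) ✗  (l2,v3) ✗  (l3,v1) ✗  (l3,v3) ✗  (l4,v1) ✓  (l4,v2) ✗  (l4,v3) ✗  (l4,v4) ✗  (l5,v1) ✓  (l5,v3) ✗  (l5,v4) ✓
Counterexamples (restrictor pairs failing the scope): 9.

9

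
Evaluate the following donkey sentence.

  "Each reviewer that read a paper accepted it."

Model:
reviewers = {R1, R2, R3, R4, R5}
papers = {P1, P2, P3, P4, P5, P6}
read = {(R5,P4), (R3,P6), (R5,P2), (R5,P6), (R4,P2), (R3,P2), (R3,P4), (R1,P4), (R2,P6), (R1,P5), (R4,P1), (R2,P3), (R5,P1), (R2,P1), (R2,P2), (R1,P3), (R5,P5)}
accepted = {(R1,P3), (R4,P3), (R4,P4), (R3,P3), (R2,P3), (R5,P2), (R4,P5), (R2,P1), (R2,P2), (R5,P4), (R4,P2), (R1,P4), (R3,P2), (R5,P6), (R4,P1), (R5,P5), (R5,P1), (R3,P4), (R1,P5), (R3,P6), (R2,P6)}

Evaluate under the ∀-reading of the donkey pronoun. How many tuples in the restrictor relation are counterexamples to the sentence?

0

"it" takes "a paper" as antecedent — a donkey pronoun bound across the clause boundary.
Strong reading: for every (r,p) with read(r,p), accepted(r,p).
Restrictor pairs: (R1,P3) ✓  (R1,P4) ✓  (R1,P5) ✓  (R2,P1) ✓  (R2,P2) ✓  (R2,P3) ✓  (R2,P6) ✓  (R3,P2) ✓  (R3,P4) ✓  (R3,P6) ✓  (R4,P1) ✓  (R4,P2) ✓  (R5,P1) ✓  (R5,P2) ✓  (R5,P4) ✓  (R5,P5) ✓  (R5,P6) ✓
Counterexamples (restrictor pairs failing the scope): 0.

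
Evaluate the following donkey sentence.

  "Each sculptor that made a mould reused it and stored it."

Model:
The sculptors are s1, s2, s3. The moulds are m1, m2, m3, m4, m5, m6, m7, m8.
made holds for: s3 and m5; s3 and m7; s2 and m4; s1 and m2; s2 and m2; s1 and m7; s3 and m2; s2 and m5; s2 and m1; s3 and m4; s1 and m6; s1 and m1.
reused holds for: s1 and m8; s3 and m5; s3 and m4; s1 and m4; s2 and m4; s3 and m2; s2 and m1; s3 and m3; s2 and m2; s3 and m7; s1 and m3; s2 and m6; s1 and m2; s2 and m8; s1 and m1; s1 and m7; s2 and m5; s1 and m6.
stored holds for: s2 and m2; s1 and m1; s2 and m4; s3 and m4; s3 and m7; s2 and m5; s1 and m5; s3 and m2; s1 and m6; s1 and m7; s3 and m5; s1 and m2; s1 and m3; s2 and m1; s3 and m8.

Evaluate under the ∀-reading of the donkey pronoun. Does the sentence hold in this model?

True

"it" takes "a mould" as antecedent — a donkey pronoun bound across the clause boundary.
Strong reading: for every (s,m) with made(s,m), reused(s,m) ∧ stored(s,m).
Restrictor pairs: (s1,m1) ✓  (s1,m2) ✓  (s1,m6) ✓  (s1,m7) ✓  (s2,m1) ✓  (s2,m2) ✓  (s2,m4) ✓  (s2,m5) ✓  (s3,m2) ✓  (s3,m4) ✓  (s3,m5) ✓  (s3,m7) ✓
Every restrictor pair satisfies the scope.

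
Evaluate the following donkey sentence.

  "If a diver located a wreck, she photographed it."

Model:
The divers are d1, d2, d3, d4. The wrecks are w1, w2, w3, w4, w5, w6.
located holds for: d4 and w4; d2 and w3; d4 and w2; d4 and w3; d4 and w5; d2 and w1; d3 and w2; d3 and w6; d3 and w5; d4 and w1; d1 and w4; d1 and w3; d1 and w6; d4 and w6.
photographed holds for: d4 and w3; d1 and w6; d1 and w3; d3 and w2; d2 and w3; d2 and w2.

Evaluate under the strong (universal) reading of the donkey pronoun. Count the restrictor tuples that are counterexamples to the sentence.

9

"it" takes "a wreck" as antecedent — a donkey pronoun bound across the clause boundary.
Strong reading: for every (d,w) with located(d,w), photographed(d,w).
Restrictor pairs: (d1,w3) ✓  (d1,w4) ✗  (d1,w6) ✓  (d2,w1) ✗  (d2,w3) ✓  (d3,w2) ✓  (d3,w5) ✗  (d3,w6) ✗  (d4,w1) ✗  (d4,w2) ✗  (d4,w3) ✓  (d4,w4) ✗  (d4,w5) ✗  (d4,w6) ✗
Counterexamples (restrictor pairs failing the scope): 9.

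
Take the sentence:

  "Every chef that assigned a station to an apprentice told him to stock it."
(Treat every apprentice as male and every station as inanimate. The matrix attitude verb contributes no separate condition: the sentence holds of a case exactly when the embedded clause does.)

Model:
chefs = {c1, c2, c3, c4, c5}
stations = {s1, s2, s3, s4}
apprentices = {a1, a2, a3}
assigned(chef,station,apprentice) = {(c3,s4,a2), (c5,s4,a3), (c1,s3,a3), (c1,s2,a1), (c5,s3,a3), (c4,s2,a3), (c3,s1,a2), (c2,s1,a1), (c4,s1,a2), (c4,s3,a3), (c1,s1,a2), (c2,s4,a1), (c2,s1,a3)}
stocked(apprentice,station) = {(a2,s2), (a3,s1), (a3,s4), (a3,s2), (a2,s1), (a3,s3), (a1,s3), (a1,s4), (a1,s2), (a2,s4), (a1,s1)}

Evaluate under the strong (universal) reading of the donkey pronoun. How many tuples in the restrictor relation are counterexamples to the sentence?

0

"him" takes "an apprentice" as antecedent and "it" takes "a station"; both are donkey pronouns co-varying with the restrictor.
Strong reading: for every (c,s,a) with assigned(c,s,a), stocked(a,s).
Restrictor triples: (c1,s1,a2)→stocked(a2,s1) ✓  (c1,s2,a1)→stocked(a1,s2) ✓  (c1,s3,a3)→stocked(a3,s3) ✓  (c2,s1,a1)→stocked(a1,s1) ✓  (c2,s1,a3)→stocked(a3,s1) ✓  (c2,s4,a1)→stocked(a1,s4) ✓  (c3,s1,a2)→stocked(a2,s1) ✓  (c3,s4,a2)→stocked(a2,s4) ✓  (c4,s1,a2)→stocked(a2,s1) ✓  (c4,s2,a3)→stocked(a3,s2) ✓  (c4,s3,a3)→stocked(a3,s3) ✓  (c5,s3,a3)→stocked(a3,s3) ✓  (c5,s4,a3)→stocked(a3,s4) ✓
Counterexamples (restrictor triples failing the scope): 0.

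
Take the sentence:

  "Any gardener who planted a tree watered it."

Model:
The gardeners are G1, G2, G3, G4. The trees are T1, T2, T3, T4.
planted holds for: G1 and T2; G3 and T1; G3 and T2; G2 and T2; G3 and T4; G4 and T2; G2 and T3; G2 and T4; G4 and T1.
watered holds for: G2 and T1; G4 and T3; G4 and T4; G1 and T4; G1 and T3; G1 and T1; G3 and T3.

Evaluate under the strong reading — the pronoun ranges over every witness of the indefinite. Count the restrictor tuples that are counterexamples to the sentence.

"it" takes "a tree" as antecedent — a donkey pronoun bound across the clause boundary.
Strong reading: for every (g,t) with planted(g,t), watered(g,t).
Restrictor pairs: (G1,T2) ✗  (G2,T2) ✗  (G2,T3) ✗  (G2,T4) ✗  (G3,T1) ✗  (G3,T2) ✗  (G3,T4) ✗  (G4,T1) ✗  (G4,T2) ✗
Counterexamples (restrictor pairs failing the scope): 9.

9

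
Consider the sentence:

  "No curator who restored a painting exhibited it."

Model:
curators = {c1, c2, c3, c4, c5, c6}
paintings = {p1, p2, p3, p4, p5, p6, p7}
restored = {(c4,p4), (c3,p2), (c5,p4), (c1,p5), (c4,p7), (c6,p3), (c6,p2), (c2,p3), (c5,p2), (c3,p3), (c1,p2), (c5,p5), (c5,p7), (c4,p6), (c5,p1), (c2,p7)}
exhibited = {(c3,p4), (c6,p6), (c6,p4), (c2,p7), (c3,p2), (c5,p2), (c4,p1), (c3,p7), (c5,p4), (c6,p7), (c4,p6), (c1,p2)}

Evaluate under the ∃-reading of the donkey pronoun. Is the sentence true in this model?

"it" takes "a painting" as antecedent — a donkey pronoun bound across the clause boundary.
Truth condition: for no (c,p) with restored(c,p) does exhibited(c,p) hold.
Restrictor pairs — does the scope hold? (c1,p2):holds  (c1,p5):fails  (c2,p3):fails  (c2,p7):holds  (c3,p2):holds  (c3,p3):fails  (c4,p4):fails  (c4,p6):holds  (c4,p7):fails  (c5,p1):fails  (c5,p2):holds  (c5,p4):holds  (c5,p5):fails  (c5,p7):fails  (c6,p2):fails  (c6,p3):fails
Scope holds for 6 pair(s), so the sentence is false.

False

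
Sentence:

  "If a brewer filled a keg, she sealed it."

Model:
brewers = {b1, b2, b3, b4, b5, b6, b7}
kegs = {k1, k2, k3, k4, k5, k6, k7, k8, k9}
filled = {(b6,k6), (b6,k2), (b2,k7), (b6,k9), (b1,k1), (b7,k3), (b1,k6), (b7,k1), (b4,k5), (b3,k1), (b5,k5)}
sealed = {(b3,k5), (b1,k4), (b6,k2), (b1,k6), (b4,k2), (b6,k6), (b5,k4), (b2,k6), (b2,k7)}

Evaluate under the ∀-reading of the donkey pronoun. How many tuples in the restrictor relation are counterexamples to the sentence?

7

"it" takes "a keg" as antecedent — a donkey pronoun bound across the clause boundary.
Strong reading: for every (b,k) with filled(b,k), sealed(b,k).
Restrictor pairs: (b1,k1) ✗  (b1,k6) ✓  (b2,k7) ✓  (b3,k1) ✗  (b4,k5) ✗  (b5,k5) ✗  (b6,k2) ✓  (b6,k6) ✓  (b6,k9) ✗  (b7,k1) ✗  (b7,k3) ✗
Counterexamples (restrictor pairs failing the scope): 7.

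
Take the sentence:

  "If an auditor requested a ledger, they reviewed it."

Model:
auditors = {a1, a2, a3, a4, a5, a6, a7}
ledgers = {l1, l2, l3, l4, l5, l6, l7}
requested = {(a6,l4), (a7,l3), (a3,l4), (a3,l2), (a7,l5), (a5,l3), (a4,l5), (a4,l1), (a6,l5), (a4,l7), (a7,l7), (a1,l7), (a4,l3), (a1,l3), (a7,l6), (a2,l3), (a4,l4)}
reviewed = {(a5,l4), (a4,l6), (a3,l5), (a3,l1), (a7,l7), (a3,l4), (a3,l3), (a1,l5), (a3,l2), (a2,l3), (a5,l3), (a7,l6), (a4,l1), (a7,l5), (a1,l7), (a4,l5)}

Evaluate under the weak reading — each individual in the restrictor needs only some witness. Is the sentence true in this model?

False

"it" takes "a ledger" as antecedent — a donkey pronoun bound across the clause boundary.
Weak reading: every auditor a with some requested-ledger has at least one requested-ledger l such that reviewed(a,l).
Per auditor: a1:✓  a2:✓  a3:✓  a4:✓  a5:✓  a6:✗  a7:✓
a6 has no witness among its requested-ledgers.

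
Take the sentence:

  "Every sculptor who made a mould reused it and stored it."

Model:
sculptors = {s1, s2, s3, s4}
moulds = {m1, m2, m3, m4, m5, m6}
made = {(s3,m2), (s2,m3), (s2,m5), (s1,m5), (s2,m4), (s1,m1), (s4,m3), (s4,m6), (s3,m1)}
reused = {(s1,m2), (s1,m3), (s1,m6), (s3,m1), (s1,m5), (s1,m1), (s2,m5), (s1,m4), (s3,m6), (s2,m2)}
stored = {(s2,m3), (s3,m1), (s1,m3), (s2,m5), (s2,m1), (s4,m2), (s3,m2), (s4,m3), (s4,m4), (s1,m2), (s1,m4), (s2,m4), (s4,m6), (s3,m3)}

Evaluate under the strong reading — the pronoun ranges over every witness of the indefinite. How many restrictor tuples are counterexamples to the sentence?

7

"it" takes "a mould" as antecedent — a donkey pronoun bound across the clause boundary.
Strong reading: for every (s,m) with made(s,m), reused(s,m) ∧ stored(s,m).
Restrictor pairs: (s1,m1) ✗  (s1,m5) ✗  (s2,m3) ✗  (s2,m4) ✗  (s2,m5) ✓  (s3,m1) ✓  (s3,m2) ✗  (s4,m3) ✗  (s4,m6) ✗
Counterexamples (restrictor pairs failing the scope): 7.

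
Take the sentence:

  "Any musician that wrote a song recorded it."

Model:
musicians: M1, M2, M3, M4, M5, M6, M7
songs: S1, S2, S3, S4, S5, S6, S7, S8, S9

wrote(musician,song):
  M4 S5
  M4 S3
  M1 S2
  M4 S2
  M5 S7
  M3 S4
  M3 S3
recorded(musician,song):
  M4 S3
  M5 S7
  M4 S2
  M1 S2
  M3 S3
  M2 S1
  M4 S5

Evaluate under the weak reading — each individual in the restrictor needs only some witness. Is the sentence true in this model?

"it" takes "a song" as antecedent — a donkey pronoun bound across the clause boundary.
Weak reading: every musician m with some wrote-song has at least one wrote-song s such that recorded(m,s).
Per musician: M1:✓  M3:✓  M4:✓  M5:✓
Every musician in the restrictor has a witness.

True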